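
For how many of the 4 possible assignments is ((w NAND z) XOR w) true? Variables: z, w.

Satisfying assignments: (0,0), (1,0), (1,1)
Count: 3 out of 4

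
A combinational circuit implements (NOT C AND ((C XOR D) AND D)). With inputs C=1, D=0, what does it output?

Substituting: (NOT 1 AND ((1 XOR 0) AND 0))
= 0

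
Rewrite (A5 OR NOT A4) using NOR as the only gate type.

((A5 NOR (A4 NOR A4)) NOR (A5 NOR (A4 NOR A4)))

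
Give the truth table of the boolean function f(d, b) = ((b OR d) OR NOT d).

d | b | Output
--------------
0 | 0 | 1
0 | 1 | 1
1 | 0 | 1
1 | 1 | 1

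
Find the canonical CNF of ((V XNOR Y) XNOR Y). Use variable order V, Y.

(V OR Y) AND (V OR NOT Y)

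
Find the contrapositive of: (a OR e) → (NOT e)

Contrapositive: e → NOT (a OR e)
Note: A statement and its contrapositive are logically equivalent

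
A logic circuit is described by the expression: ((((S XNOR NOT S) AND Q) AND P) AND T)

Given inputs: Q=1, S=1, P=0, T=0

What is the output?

Substituting: ((((1 XNOR NOT 1) AND 1) AND 0) AND 0)
= 0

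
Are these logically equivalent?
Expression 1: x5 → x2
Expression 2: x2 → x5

No, Converse is not equivalent to original (counterexample: x5=0, x2=1)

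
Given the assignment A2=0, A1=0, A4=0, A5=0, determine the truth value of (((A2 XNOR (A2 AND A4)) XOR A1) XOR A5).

Substituting: (((0 XNOR (0 AND 0)) XOR 0) XOR 0)
= 1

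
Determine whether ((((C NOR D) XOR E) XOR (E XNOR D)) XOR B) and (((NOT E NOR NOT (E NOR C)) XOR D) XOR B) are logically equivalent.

No. Counterexample: with E=0, C=0, D=1, B=0, Expression 1 = 0 but Expression 2 = 1.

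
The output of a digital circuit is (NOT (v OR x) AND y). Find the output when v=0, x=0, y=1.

Substituting: (NOT (0 OR 0) AND 1)
= 1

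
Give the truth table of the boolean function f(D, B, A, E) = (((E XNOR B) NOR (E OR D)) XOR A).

D | B | A | E | Output
----------------------
0 | 0 | 0 | 0 | 0
0 | 0 | 0 | 1 | 0
0 | 0 | 1 | 0 | 1
0 | 0 | 1 | 1 | 1
0 | 1 | 0 | 0 | 1
0 | 1 | 0 | 1 | 0
0 | 1 | 1 | 0 | 0
0 | 1 | 1 | 1 | 1
1 | 0 | 0 | 0 | 0
1 | 0 | 0 | 1 | 0
1 | 0 | 1 | 0 | 1
1 | 0 | 1 | 1 | 1
1 | 1 | 0 | 0 | 0
1 | 1 | 0 | 1 | 0
1 | 1 | 1 | 0 | 1
1 | 1 | 1 | 1 | 1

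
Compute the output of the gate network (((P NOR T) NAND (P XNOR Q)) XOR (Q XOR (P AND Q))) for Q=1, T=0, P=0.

Substituting: (((0 NOR 0) NAND (0 XNOR 1)) XOR (1 XOR (0 AND 1)))
= 0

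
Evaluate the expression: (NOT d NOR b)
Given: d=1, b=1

Substituting: (NOT 1 NOR 1)
= 0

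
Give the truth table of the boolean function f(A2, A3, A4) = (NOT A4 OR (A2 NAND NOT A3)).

A2 | A3 | A4 | Output
---------------------
0 | 0 | 0 | 1
0 | 0 | 1 | 1
0 | 1 | 0 | 1
0 | 1 | 1 | 1
1 | 0 | 0 | 1
1 | 0 | 1 | 0
1 | 1 | 0 | 1
1 | 1 | 1 | 1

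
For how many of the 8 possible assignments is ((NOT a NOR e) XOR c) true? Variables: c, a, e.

Satisfying assignments: (0,1,0), (1,0,0), (1,0,1), (1,1,1)
Count: 4 out of 8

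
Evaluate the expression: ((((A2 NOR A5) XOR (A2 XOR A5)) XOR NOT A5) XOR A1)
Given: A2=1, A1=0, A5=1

Substituting: ((((1 NOR 1) XOR (1 XOR 1)) XOR NOT 1) XOR 0)
= 0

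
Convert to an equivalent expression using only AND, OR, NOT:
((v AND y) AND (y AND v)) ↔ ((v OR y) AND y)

(((v AND y) AND (y AND v)) AND ((v OR y) AND y)) OR (NOT ((v AND y) AND (y AND v)) AND NOT ((v OR y) AND y))
(Biconditional = both true or both false)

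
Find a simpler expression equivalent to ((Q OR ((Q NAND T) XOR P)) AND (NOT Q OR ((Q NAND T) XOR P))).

By distribution ((E OR v) AND (E OR NOT v) = E):
= ((Q NAND T) XOR P)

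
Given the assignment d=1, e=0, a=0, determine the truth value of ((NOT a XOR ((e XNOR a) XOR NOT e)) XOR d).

Substituting: ((NOT 0 XOR ((0 XNOR 0) XOR NOT 0)) XOR 1)
= 0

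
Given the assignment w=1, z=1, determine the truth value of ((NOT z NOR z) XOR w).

Substituting: ((NOT 1 NOR 1) XOR 1)
= 1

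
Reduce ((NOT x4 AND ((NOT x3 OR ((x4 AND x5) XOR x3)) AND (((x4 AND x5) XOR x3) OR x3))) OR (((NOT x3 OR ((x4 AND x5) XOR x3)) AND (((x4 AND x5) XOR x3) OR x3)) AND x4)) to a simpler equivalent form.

By distribution ((E AND v) OR (E AND NOT v) = E) then distribution ((E OR v) AND (E OR NOT v) = E):
= ((x4 AND x5) XOR x3)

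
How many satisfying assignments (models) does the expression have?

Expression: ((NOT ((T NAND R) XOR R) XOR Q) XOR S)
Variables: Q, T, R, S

Satisfying assignments: (0,0,0,1), (0,0,1,0), (0,1,0,1), (0,1,1,1), (1,0,0,0), (1,0,1,1), (1,1,0,0), (1,1,1,0)
Count: 8 out of 16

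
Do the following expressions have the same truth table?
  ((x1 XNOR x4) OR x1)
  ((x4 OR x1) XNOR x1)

Yes, they are equivalent — the two output columns agree on all 4 assignments:
x1 | x4 | Expression 1 | Expression 2
-------------------------------------
0 | 0 | 1 | 1
0 | 1 | 0 | 0
1 | 0 | 1 | 1
1 | 1 | 1 | 1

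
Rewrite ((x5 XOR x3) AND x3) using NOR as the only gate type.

((((((x5 NOR x3) NOR (x5 NOR x3)) NOR ((x5 NOR x3) NOR (x5 NOR x3))) NOR ((((x5 NOR x5) NOR (x3 NOR x3)) NOR ((x5 NOR x5) NOR (x3 NOR x3))) NOR (((x5 NOR x5) NOR (x3 NOR x3)) NOR ((x5 NOR x5) NOR (x3 NOR x3))))) NOR ((((x5 NOR x3) NOR (x5 NOR x3)) NOR ((x5 NOR x3) NOR (x5 NOR x3))) NOR ((((x5 NOR x5) NOR (x3 NOR x3)) NOR ((x5 NOR x5) NOR (x3 NOR x3))) NOR (((x5 NOR x5) NOR (x3 NOR x3)) NOR ((x5 NOR x5) NOR (x3 NOR x3)))))) NOR (x3 NOR x3))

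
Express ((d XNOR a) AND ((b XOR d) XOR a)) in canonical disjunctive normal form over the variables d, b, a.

(NOT d AND b AND NOT a) OR (d AND b AND a)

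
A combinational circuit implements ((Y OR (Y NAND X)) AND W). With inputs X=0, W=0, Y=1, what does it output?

Substituting: ((1 OR (1 NAND 0)) AND 0)
= 0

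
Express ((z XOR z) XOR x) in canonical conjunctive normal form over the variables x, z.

(x OR z) AND (x OR NOT z)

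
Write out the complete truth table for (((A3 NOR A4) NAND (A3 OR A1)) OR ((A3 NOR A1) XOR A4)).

A1 | A4 | A3 | Output
---------------------
0 | 0 | 0 | 1
0 | 0 | 1 | 1
0 | 1 | 0 | 1
0 | 1 | 1 | 1
1 | 0 | 0 | 0
1 | 0 | 1 | 1
1 | 1 | 0 | 1
1 | 1 | 1 | 1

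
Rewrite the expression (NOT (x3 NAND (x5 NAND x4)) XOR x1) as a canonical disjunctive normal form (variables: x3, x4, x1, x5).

(NOT x3 AND NOT x4 AND x1 AND NOT x5) OR (NOT x3 AND NOT x4 AND x1 AND x5) OR (NOT x3 AND x4 AND x1 AND NOT x5) OR (NOT x3 AND x4 AND x1 AND x5) OR (x3 AND NOT x4 AND NOT x1 AND NOT x5) OR (x3 AND NOT x4 AND NOT x1 AND x5) OR (x3 AND x4 AND NOT x1 AND NOT x5) OR (x3 AND x4 AND x1 AND x5)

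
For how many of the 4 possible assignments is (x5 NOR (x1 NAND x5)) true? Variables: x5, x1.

No assignment satisfies the expression.
Count: 0 out of 4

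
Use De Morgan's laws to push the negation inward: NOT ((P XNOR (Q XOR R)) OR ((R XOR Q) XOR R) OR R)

NOT (P XNOR (Q XOR R)) AND NOT ((R XOR Q) XOR R) AND NOT R
De Morgan's: NOT(OR of terms) = AND of negations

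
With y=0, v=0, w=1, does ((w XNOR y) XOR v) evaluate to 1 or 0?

Substituting: ((1 XNOR 0) XOR 0)
= 0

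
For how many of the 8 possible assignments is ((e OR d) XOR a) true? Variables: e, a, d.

Satisfying assignments: (0,0,1), (0,1,0), (1,0,0), (1,0,1)
Count: 4 out of 8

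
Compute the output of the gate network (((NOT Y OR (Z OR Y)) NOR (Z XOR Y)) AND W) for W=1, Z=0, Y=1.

Substituting: (((NOT 1 OR (0 OR 1)) NOR (0 XOR 1)) AND 1)
= 0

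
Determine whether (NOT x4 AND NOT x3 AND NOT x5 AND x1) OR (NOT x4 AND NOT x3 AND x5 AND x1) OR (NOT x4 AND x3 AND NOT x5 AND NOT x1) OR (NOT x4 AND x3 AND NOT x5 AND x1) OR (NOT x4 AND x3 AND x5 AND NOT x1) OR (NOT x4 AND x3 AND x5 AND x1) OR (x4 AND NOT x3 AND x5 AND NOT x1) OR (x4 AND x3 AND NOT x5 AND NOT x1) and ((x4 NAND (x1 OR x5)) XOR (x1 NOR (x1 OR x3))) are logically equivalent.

Yes, they are equivalent — the two output columns agree on all 16 assignments:
x4 | x3 | x5 | x1 | Expression 1 | Expression 2
-----------------------------------------------
0 | 0 | 0 | 0 | 0 | 0
0 | 0 | 0 | 1 | 1 | 1
0 | 0 | 1 | 0 | 0 | 0
0 | 0 | 1 | 1 | 1 | 1
0 | 1 | 0 | 0 | 1 | 1
0 | 1 | 0 | 1 | 1 | 1
0 | 1 | 1 | 0 | 1 | 1
0 | 1 | 1 | 1 | 1 | 1
1 | 0 | 0 | 0 | 0 | 0
1 | 0 | 0 | 1 | 0 | 0
1 | 0 | 1 | 0 | 1 | 1
1 | 0 | 1 | 1 | 0 | 0
1 | 1 | 0 | 0 | 1 | 1
1 | 1 | 0 | 1 | 0 | 0
1 | 1 | 1 | 0 | 0 | 0
1 | 1 | 1 | 1 | 0 | 0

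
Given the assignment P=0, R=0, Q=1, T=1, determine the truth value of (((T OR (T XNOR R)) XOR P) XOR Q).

Substituting: (((1 OR (1 XNOR 0)) XOR 0) XOR 1)
= 0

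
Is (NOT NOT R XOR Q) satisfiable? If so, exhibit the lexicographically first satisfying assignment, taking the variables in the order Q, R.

Q=0, R=1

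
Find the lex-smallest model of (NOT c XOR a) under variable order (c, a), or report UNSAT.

c=0, a=0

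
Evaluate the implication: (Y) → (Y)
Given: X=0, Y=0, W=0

Antecedent (Y) = 0; consequent (Y) = 0.
0 → 0 = 1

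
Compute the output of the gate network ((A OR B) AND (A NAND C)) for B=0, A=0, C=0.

Substituting: ((0 OR 0) AND (0 NAND 0))
= 0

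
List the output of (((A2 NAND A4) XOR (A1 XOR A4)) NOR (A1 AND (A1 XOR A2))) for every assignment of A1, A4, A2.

A1 | A4 | A2 | Output
---------------------
0 | 0 | 0 | 0
0 | 0 | 1 | 0
0 | 1 | 0 | 1
0 | 1 | 1 | 0
1 | 0 | 0 | 0
1 | 0 | 1 | 1
1 | 1 | 0 | 0
1 | 1 | 1 | 1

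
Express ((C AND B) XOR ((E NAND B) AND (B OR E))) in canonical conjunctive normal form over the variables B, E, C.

(B OR E OR C) AND (B OR E OR NOT C) AND (NOT B OR E OR NOT C) AND (NOT B OR NOT E OR C)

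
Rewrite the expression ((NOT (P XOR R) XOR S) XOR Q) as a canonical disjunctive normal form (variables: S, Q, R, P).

(NOT S AND NOT Q AND NOT R AND NOT P) OR (NOT S AND NOT Q AND R AND P) OR (NOT S AND Q AND NOT R AND P) OR (NOT S AND Q AND R AND NOT P) OR (S AND NOT Q AND NOT R AND P) OR (S AND NOT Q AND R AND NOT P) OR (S AND Q AND NOT R AND NOT P) OR (S AND Q AND R AND P)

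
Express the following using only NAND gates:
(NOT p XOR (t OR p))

(((p NAND p) NAND ((p NAND p) NAND ((t NAND t) NAND (p NAND p)))) NAND (((t NAND t) NAND (p NAND p)) NAND ((p NAND p) NAND ((t NAND t) NAND (p NAND p)))))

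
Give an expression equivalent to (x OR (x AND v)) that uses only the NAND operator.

((x NAND x) NAND (((x NAND v) NAND (x NAND v)) NAND ((x NAND v) NAND (x NAND v))))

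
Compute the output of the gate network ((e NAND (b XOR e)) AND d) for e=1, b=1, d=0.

Substituting: ((1 NAND (1 XOR 1)) AND 0)
= 0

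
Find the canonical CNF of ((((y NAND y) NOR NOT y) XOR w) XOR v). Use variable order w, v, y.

(w OR v OR y) AND (w OR NOT v OR NOT y) AND (NOT w OR v OR NOT y) AND (NOT w OR NOT v OR y)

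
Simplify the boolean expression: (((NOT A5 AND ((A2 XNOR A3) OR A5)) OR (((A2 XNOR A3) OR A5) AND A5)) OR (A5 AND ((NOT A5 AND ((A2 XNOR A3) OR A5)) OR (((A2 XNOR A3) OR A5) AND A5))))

By absorption (E OR (E AND v) = E) then distribution ((E AND v) OR (E AND NOT v) = E):
= ((A2 XNOR A3) OR A5)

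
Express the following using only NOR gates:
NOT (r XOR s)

(((((r NOR s) NOR (r NOR s)) NOR ((r NOR s) NOR (r NOR s))) NOR ((((r NOR r) NOR (s NOR s)) NOR ((r NOR r) NOR (s NOR s))) NOR (((r NOR r) NOR (s NOR s)) NOR ((r NOR r) NOR (s NOR s))))) NOR ((((r NOR s) NOR (r NOR s)) NOR ((r NOR s) NOR (r NOR s))) NOR ((((r NOR r) NOR (s NOR s)) NOR ((r NOR r) NOR (s NOR s))) NOR (((r NOR r) NOR (s NOR s)) NOR ((r NOR r) NOR (s NOR s))))))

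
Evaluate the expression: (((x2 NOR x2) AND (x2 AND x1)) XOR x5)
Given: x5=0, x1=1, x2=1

Substituting: (((1 NOR 1) AND (1 AND 1)) XOR 0)
= 0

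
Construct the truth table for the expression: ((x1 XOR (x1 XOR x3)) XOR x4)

x4 | x1 | x3 | Output
---------------------
0 | 0 | 0 | 0
0 | 0 | 1 | 1
0 | 1 | 0 | 0
0 | 1 | 1 | 1
1 | 0 | 0 | 1
1 | 0 | 1 | 0
1 | 1 | 0 | 1
1 | 1 | 1 | 0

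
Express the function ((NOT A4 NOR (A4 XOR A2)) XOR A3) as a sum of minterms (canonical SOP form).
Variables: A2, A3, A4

Σm(2, 3, 5, 6) = (NOT A2 AND A3 AND NOT A4) OR (NOT A2 AND A3 AND A4) OR (A2 AND NOT A3 AND A4) OR (A2 AND A3 AND NOT A4)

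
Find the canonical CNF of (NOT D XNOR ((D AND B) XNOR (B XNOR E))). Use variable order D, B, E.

(D OR B OR E) AND (D OR NOT B OR NOT E) AND (NOT D OR B OR NOT E) AND (NOT D OR NOT B OR NOT E)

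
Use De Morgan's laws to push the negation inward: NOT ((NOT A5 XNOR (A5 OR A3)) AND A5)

NOT (NOT A5 XNOR (A5 OR A3)) OR NOT A5
De Morgan's: NOT(AND of terms) = OR of negations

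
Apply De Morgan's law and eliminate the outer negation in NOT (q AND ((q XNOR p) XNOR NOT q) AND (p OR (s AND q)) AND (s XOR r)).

NOT q OR NOT ((q XNOR p) XNOR NOT q) OR NOT (p OR (s AND q)) OR NOT (s XOR r)
De Morgan's: NOT(AND of terms) = OR of negations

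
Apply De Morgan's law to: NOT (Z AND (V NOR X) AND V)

NOT Z OR NOT (V NOR X) OR NOT V
De Morgan's: NOT(AND of terms) = OR of negations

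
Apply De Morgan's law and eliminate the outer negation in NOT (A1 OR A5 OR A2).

NOT A1 AND NOT A5 AND NOT A2
De Morgan's: NOT(OR of terms) = AND of negations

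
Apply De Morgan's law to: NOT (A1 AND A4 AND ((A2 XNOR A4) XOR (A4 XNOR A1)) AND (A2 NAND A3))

NOT A1 OR NOT A4 OR NOT ((A2 XNOR A4) XOR (A4 XNOR A1)) OR NOT (A2 NAND A3)
De Morgan's: NOT(AND of terms) = OR of negations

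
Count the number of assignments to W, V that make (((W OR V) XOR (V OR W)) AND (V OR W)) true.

No assignment satisfies the expression.
Count: 0 out of 4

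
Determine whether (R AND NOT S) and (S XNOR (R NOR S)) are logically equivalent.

Yes, they are equivalent — the two output columns agree on all 4 assignments:
R | S | Expression 1 | Expression 2
-----------------------------------
0 | 0 | 0 | 0
0 | 1 | 0 | 0
1 | 0 | 1 | 1
1 | 1 | 0 | 0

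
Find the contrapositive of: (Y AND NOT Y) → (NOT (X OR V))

Contrapositive: (X OR V) → NOT (Y AND NOT Y)
Note: A statement and its contrapositive are logically equivalent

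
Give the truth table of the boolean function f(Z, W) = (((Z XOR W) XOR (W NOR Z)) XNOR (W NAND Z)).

Z | W | Output
--------------
0 | 0 | 1
0 | 1 | 1
1 | 0 | 1
1 | 1 | 1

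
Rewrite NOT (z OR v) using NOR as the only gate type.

(((z NOR v) NOR (z NOR v)) NOR ((z NOR v) NOR (z NOR v)))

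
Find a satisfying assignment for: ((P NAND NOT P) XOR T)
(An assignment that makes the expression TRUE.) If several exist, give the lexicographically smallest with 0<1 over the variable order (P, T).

P=0, T=0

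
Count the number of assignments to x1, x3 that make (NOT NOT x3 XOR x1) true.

Satisfying assignments: (0,1), (1,0)
Count: 2 out of 4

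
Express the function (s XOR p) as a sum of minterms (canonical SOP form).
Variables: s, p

Σm(1, 2) = (NOT s AND p) OR (s AND NOT p)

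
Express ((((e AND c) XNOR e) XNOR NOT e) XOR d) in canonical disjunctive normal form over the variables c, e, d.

(NOT c AND NOT e AND NOT d) OR (NOT c AND e AND NOT d) OR (c AND NOT e AND NOT d) OR (c AND e AND d)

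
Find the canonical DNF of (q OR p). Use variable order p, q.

(NOT p AND q) OR (p AND NOT q) OR (p AND q)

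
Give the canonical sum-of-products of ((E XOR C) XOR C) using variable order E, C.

Σm(2, 3) = (E AND NOT C) OR (E AND C)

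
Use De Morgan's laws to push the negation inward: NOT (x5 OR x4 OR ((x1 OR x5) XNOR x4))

NOT x5 AND NOT x4 AND NOT ((x1 OR x5) XNOR x4)
De Morgan's: NOT(OR of terms) = AND of negations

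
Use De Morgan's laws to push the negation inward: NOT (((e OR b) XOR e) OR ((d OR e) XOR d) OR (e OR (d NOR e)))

NOT ((e OR b) XOR e) AND NOT ((d OR e) XOR d) AND NOT (e OR (d NOR e))
De Morgan's: NOT(OR of terms) = AND of negations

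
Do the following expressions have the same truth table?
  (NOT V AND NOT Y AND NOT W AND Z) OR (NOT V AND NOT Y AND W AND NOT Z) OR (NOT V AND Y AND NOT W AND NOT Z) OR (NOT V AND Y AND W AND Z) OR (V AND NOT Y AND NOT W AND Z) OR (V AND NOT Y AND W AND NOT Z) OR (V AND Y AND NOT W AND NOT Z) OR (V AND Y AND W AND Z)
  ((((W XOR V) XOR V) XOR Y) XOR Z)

Yes, they are equivalent — the two output columns agree on all 16 assignments:
V | Y | W | Z | Expression 1 | Expression 2
-------------------------------------------
0 | 0 | 0 | 0 | 0 | 0
0 | 0 | 0 | 1 | 1 | 1
0 | 0 | 1 | 0 | 1 | 1
0 | 0 | 1 | 1 | 0 | 0
0 | 1 | 0 | 0 | 1 | 1
0 | 1 | 0 | 1 | 0 | 0
0 | 1 | 1 | 0 | 0 | 0
0 | 1 | 1 | 1 | 1 | 1
1 | 0 | 0 | 0 | 0 | 0
1 | 0 | 0 | 1 | 1 | 1
1 | 0 | 1 | 0 | 1 | 1
1 | 0 | 1 | 1 | 0 | 0
1 | 1 | 0 | 0 | 1 | 1
1 | 1 | 0 | 1 | 0 | 0
1 | 1 | 1 | 0 | 0 | 0
1 | 1 | 1 | 1 | 1 | 1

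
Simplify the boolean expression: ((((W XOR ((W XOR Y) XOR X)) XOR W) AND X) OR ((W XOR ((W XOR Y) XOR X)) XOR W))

By absorption (E OR (E AND v) = E) then XOR self-cancellation ((E XOR v) XOR v = E):
= ((W XOR Y) XOR X)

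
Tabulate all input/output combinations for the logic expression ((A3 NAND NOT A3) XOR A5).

A5 | A3 | Output
----------------
0 | 0 | 1
0 | 1 | 1
1 | 0 | 0
1 | 1 | 0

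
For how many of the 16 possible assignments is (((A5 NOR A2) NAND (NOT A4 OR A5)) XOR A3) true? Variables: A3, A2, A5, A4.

Satisfying assignments: (0,0,0,1), (0,0,1,0), (0,0,1,1), (0,1,0,0), (0,1,0,1), (0,1,1,0), (0,1,1,1), (1,0,0,0)
Count: 8 out of 16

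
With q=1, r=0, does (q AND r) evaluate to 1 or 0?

Substituting: (1 AND 0)
= 0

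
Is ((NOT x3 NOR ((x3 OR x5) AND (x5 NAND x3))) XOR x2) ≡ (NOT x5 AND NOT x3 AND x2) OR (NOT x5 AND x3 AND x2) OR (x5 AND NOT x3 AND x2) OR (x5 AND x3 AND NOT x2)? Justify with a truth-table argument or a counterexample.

Yes, they are equivalent — the two output columns agree on all 8 assignments:
x5 | x3 | x2 | Expression 1 | Expression 2
------------------------------------------
0 | 0 | 0 | 0 | 0
0 | 0 | 1 | 1 | 1
0 | 1 | 0 | 0 | 0
0 | 1 | 1 | 1 | 1
1 | 0 | 0 | 0 | 0
1 | 0 | 1 | 1 | 1
1 | 1 | 0 | 1 | 1
1 | 1 | 1 | 0 | 0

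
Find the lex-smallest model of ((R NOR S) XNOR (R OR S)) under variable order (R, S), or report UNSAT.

UNSATISFIABLE - no assignment makes this expression true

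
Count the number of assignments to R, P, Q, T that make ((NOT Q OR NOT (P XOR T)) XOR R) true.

Satisfying assignments: (0,0,0,0), (0,0,0,1), (0,0,1,0), (0,1,0,0), (0,1,0,1), (0,1,1,1), (1,0,1,1), (1,1,1,0)
Count: 8 out of 16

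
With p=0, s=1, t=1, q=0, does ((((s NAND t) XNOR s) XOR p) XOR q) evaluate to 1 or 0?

Substituting: ((((1 NAND 1) XNOR 1) XOR 0) XOR 0)
= 0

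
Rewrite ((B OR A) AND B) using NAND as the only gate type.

((((B NAND B) NAND (A NAND A)) NAND B) NAND (((B NAND B) NAND (A NAND A)) NAND B))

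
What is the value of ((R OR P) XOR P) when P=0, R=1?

Substituting: ((1 OR 0) XOR 0)
= 1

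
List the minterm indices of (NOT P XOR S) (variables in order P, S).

Σm(0, 3) = (NOT P AND NOT S) OR (P AND S)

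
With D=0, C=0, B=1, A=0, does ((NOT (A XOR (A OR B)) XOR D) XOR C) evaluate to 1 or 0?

Substituting: ((NOT (0 XOR (0 OR 1)) XOR 0) XOR 0)
= 0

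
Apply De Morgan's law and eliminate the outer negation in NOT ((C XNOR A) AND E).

NOT (C XNOR A) OR NOT E
De Morgan's: NOT(AND of terms) = OR of negations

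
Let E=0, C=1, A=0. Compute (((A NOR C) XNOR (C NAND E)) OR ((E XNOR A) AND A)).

Substituting: (((0 NOR 1) XNOR (1 NAND 0)) OR ((0 XNOR 0) AND 0))
= 0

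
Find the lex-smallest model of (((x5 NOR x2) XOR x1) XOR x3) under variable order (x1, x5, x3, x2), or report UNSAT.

x1=0, x5=0, x3=0, x2=0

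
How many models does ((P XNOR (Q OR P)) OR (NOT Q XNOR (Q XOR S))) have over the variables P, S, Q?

Satisfying assignments: (0,0,0), (0,1,0), (0,1,1), (1,0,0), (1,0,1), (1,1,0), (1,1,1)
Count: 7 out of 8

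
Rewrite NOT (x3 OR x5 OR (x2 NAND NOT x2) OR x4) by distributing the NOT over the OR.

NOT x3 AND NOT x5 AND NOT (x2 NAND NOT x2) AND NOT x4
De Morgan's: NOT(OR of terms) = AND of negations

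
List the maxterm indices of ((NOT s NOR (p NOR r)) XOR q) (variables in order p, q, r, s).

ΠM(0, 1, 2, 7, 8, 10, 13, 15) = (p OR q OR r OR s) AND (p OR q OR r OR NOT s) AND (p OR q OR NOT r OR s) AND (p OR NOT q OR NOT r OR NOT s) AND (NOT p OR q OR r OR s) AND (NOT p OR q OR NOT r OR s) AND (NOT p OR NOT q OR r OR NOT s) AND (NOT p OR NOT q OR NOT r OR NOT s)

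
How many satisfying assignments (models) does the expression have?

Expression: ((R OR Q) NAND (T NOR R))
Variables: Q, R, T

Satisfying assignments: (0,0,0), (0,0,1), (0,1,0), (0,1,1), (1,0,1), (1,1,0), (1,1,1)
Count: 7 out of 8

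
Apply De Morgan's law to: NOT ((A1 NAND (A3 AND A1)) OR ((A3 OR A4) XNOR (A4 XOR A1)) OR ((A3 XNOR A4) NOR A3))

NOT (A1 NAND (A3 AND A1)) AND NOT ((A3 OR A4) XNOR (A4 XOR A1)) AND NOT ((A3 XNOR A4) NOR A3)
De Morgan's: NOT(OR of terms) = AND of negations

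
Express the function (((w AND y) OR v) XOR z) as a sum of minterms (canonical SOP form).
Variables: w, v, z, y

Σm(2, 3, 4, 5, 9, 10, 12, 13) = (NOT w AND NOT v AND z AND NOT y) OR (NOT w AND NOT v AND z AND y) OR (NOT w AND v AND NOT z AND NOT y) OR (NOT w AND v AND NOT z AND y) OR (w AND NOT v AND NOT z AND y) OR (w AND NOT v AND z AND NOT y) OR (w AND v AND NOT z AND NOT y) OR (w AND v AND NOT z AND y)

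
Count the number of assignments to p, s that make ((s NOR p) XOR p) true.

Satisfying assignments: (0,0), (1,0), (1,1)
Count: 3 out of 4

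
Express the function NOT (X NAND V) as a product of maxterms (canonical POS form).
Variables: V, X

ΠM(0, 1, 2) = (V OR X) AND (V OR NOT X) AND (NOT V OR X)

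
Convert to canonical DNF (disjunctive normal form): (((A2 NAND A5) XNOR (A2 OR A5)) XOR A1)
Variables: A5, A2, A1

(NOT A5 AND NOT A2 AND A1) OR (NOT A5 AND A2 AND NOT A1) OR (A5 AND NOT A2 AND NOT A1) OR (A5 AND A2 AND A1)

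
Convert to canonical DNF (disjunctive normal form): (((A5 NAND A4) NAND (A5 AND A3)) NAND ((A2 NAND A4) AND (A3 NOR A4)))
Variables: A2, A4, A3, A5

(NOT A2 AND NOT A4 AND A3 AND NOT A5) OR (NOT A2 AND NOT A4 AND A3 AND A5) OR (NOT A2 AND A4 AND NOT A3 AND NOT A5) OR (NOT A2 AND A4 AND NOT A3 AND A5) OR (NOT A2 AND A4 AND A3 AND NOT A5) OR (NOT A2 AND A4 AND A3 AND A5) OR (A2 AND NOT A4 AND A3 AND NOT A5) OR (A2 AND NOT A4 AND A3 AND A5) OR (A2 AND A4 AND NOT A3 AND NOT A5) OR (A2 AND A4 AND NOT A3 AND A5) OR (A2 AND A4 AND A3 AND NOT A5) OR (A2 AND A4 AND A3 AND A5)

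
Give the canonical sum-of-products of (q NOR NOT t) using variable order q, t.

Σm(1) = (NOT q AND t)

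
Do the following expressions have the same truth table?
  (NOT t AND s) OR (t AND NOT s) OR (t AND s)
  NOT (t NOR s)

Yes, they are equivalent — the two output columns agree on all 4 assignments:
t | s | Expression 1 | Expression 2
-----------------------------------
0 | 0 | 0 | 0
0 | 1 | 1 | 1
1 | 0 | 1 | 1
1 | 1 | 1 | 1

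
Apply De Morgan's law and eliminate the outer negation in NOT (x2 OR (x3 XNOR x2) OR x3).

NOT x2 AND NOT (x3 XNOR x2) AND NOT x3
De Morgan's: NOT(OR of terms) = AND of negations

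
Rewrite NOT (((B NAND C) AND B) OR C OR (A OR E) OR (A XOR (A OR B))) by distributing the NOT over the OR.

NOT ((B NAND C) AND B) AND NOT C AND NOT (A OR E) AND NOT (A XOR (A OR B))
De Morgan's: NOT(OR of terms) = AND of negations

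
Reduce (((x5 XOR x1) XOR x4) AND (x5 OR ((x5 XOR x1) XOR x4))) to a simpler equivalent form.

By absorption (E AND (E OR v) = E):
= ((x5 XOR x1) XOR x4)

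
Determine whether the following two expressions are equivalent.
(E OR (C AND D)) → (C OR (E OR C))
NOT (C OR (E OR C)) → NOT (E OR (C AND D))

Yes, Contrapositive is always equivalent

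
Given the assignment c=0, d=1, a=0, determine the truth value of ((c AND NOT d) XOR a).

Substituting: ((0 AND NOT 1) XOR 0)
= 0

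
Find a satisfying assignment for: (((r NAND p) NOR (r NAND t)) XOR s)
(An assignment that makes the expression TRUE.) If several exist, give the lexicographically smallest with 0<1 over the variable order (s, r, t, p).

s=0, r=1, t=1, p=1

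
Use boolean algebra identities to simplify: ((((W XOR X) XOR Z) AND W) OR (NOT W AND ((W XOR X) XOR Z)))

By distribution ((E AND v) OR (E AND NOT v) = E):
= ((W XOR X) XOR Z)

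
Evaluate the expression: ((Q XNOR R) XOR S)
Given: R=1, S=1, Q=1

Substituting: ((1 XNOR 1) XOR 1)
= 0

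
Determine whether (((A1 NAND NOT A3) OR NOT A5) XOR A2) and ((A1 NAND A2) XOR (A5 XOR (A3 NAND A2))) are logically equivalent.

No. Counterexample: with A5=0, A1=0, A3=0, A2=0, Expression 1 = 1 but Expression 2 = 0.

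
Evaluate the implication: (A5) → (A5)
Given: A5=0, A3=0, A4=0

Antecedent (A5) = 0; consequent (A5) = 0.
0 → 0 = 1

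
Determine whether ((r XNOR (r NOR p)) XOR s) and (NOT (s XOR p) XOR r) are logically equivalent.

No. Counterexample: with r=0, s=0, p=0, Expression 1 = 0 but Expression 2 = 1.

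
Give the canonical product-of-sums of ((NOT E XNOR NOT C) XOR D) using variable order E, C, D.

ΠM(1, 2, 4, 7) = (E OR C OR NOT D) AND (E OR NOT C OR D) AND (NOT E OR C OR D) AND (NOT E OR NOT C OR NOT D)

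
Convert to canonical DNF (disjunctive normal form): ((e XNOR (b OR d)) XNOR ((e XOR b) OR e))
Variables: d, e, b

(NOT d AND e AND b) OR (d AND NOT e AND NOT b) OR (d AND e AND NOT b) OR (d AND e AND b)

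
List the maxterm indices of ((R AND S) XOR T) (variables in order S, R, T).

ΠM(0, 2, 4, 7) = (S OR R OR T) AND (S OR NOT R OR T) AND (NOT S OR R OR T) AND (NOT S OR NOT R OR NOT T)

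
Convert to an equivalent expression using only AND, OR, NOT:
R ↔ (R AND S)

(R AND (R AND S)) OR (NOT R AND NOT (R AND S))
(Biconditional = both true or both false)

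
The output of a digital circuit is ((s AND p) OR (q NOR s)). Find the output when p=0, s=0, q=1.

Substituting: ((0 AND 0) OR (1 NOR 0))
= 0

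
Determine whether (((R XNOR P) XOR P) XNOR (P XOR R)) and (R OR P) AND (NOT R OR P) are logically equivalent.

Yes, they are equivalent — the two output columns agree on all 4 assignments:
R | P | Expression 1 | Expression 2
-----------------------------------
0 | 0 | 0 | 0
0 | 1 | 1 | 1
1 | 0 | 0 | 0
1 | 1 | 1 | 1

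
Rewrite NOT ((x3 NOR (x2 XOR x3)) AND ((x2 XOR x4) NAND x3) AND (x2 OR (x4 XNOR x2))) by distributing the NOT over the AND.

NOT (x3 NOR (x2 XOR x3)) OR NOT ((x2 XOR x4) NAND x3) OR NOT (x2 OR (x4 XNOR x2))
De Morgan's: NOT(AND of terms) = OR of negations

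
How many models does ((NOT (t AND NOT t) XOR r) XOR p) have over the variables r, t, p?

Satisfying assignments: (0,0,0), (0,1,0), (1,0,1), (1,1,1)
Count: 4 out of 8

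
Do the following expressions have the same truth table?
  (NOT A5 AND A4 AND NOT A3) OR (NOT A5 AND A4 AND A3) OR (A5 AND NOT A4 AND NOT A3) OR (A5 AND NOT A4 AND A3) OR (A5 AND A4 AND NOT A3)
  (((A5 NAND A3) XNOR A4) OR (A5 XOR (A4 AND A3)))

Yes, they are equivalent — the two output columns agree on all 8 assignments:
A5 | A4 | A3 | Expression 1 | Expression 2
------------------------------------------
0 | 0 | 0 | 0 | 0
0 | 0 | 1 | 0 | 0
0 | 1 | 0 | 1 | 1
0 | 1 | 1 | 1 | 1
1 | 0 | 0 | 1 | 1
1 | 0 | 1 | 1 | 1
1 | 1 | 0 | 1 | 1
1 | 1 | 1 | 0 | 0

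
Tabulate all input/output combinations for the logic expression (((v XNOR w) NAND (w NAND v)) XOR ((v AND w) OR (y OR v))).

y | v | w | Output
------------------
0 | 0 | 0 | 0
0 | 0 | 1 | 1
0 | 1 | 0 | 0
0 | 1 | 1 | 0
1 | 0 | 0 | 1
1 | 0 | 1 | 0
1 | 1 | 0 | 0
1 | 1 | 1 | 0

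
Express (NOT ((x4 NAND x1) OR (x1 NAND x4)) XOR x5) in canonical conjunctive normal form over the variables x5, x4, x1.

(x5 OR x4 OR x1) AND (x5 OR x4 OR NOT x1) AND (x5 OR NOT x4 OR x1) AND (NOT x5 OR NOT x4 OR NOT x1)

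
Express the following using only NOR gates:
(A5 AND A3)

((A5 NOR A5) NOR (A3 NOR A3))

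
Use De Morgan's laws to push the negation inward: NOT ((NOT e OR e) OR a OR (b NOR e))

NOT (NOT e OR e) AND NOT a AND NOT (b NOR e)
De Morgan's: NOT(OR of terms) = AND of negations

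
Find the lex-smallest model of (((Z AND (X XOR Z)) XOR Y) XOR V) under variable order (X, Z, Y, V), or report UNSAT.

X=0, Z=0, Y=0, V=1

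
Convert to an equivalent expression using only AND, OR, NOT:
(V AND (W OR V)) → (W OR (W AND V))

NOT (V AND (W OR V)) OR (W OR (W AND V))
(Implication elimination: A → B = NOT A OR B)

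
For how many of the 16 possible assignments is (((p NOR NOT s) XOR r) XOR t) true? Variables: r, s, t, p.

Satisfying assignments: (0,0,1,0), (0,0,1,1), (0,1,0,0), (0,1,1,1), (1,0,0,0), (1,0,0,1), (1,1,0,1), (1,1,1,0)
Count: 8 out of 16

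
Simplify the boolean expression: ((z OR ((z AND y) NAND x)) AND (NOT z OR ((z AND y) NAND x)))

By distribution ((E OR v) AND (E OR NOT v) = E):
= ((z AND y) NAND x)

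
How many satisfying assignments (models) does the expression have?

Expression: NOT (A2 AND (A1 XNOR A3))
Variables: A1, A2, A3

Satisfying assignments: (0,0,0), (0,0,1), (0,1,1), (1,0,0), (1,0,1), (1,1,0)
Count: 6 out of 8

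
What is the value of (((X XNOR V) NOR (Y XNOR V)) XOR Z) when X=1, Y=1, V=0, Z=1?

Substituting: (((1 XNOR 0) NOR (1 XNOR 0)) XOR 1)
= 0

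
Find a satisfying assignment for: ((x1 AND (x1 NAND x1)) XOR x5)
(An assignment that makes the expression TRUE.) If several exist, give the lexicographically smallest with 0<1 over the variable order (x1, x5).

x1=0, x5=1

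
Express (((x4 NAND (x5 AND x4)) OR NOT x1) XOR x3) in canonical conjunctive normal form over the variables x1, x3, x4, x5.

(x1 OR NOT x3 OR x4 OR x5) AND (x1 OR NOT x3 OR x4 OR NOT x5) AND (x1 OR NOT x3 OR NOT x4 OR x5) AND (x1 OR NOT x3 OR NOT x4 OR NOT x5) AND (NOT x1 OR x3 OR NOT x4 OR NOT x5) AND (NOT x1 OR NOT x3 OR x4 OR x5) AND (NOT x1 OR NOT x3 OR x4 OR NOT x5) AND (NOT x1 OR NOT x3 OR NOT x4 OR x5)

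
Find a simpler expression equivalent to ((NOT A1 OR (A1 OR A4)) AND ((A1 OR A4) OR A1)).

By distribution ((E OR v) AND (E OR NOT v) = E):
= (A1 OR A4)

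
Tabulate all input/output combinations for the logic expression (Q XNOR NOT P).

Q | P | Output
--------------
0 | 0 | 0
0 | 1 | 1
1 | 0 | 1
1 | 1 | 0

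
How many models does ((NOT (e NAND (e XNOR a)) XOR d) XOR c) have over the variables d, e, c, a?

Satisfying assignments: (0,0,1,0), (0,0,1,1), (0,1,0,1), (0,1,1,0), (1,0,0,0), (1,0,0,1), (1,1,0,0), (1,1,1,1)
Count: 8 out of 16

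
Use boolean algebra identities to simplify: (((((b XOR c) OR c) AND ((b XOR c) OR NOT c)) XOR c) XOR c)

By XOR self-cancellation ((E XOR v) XOR v = E) then distribution ((E OR v) AND (E OR NOT v) = E):
= (b XOR c)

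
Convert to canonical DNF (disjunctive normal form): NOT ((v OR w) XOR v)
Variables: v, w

(NOT v AND NOT w) OR (v AND NOT w) OR (v AND w)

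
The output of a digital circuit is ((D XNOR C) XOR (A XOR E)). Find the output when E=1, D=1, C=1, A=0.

Substituting: ((1 XNOR 1) XOR (0 XOR 1))
= 0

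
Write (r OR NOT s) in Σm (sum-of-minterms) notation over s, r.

Σm(0, 1, 3) = (NOT s AND NOT r) OR (NOT s AND r) OR (s AND r)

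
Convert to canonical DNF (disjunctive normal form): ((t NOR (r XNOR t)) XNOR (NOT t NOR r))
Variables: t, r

(NOT t AND NOT r) OR (t AND r)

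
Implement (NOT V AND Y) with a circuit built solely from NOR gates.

(((V NOR V) NOR (V NOR V)) NOR (Y NOR Y))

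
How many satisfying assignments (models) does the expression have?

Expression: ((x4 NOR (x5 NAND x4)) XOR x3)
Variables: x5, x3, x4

Satisfying assignments: (0,1,0), (0,1,1), (1,1,0), (1,1,1)
Count: 4 out of 8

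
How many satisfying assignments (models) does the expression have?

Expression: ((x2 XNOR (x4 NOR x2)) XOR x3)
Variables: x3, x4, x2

Satisfying assignments: (0,1,0), (1,0,0), (1,0,1), (1,1,1)
Count: 4 out of 8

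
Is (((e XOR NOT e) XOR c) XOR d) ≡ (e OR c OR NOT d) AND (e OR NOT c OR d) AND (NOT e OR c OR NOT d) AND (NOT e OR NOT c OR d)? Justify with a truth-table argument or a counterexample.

Yes, they are equivalent — the two output columns agree on all 8 assignments:
e | c | d | Expression 1 | Expression 2
---------------------------------------
0 | 0 | 0 | 1 | 1
0 | 0 | 1 | 0 | 0
0 | 1 | 0 | 0 | 0
0 | 1 | 1 | 1 | 1
1 | 0 | 0 | 1 | 1
1 | 0 | 1 | 0 | 0
1 | 1 | 0 | 0 | 0
1 | 1 | 1 | 1 | 1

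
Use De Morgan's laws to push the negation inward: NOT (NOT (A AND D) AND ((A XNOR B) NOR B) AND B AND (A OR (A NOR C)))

(A AND D) OR NOT ((A XNOR B) NOR B) OR NOT B OR NOT (A OR (A NOR C))
De Morgan's: NOT(AND of terms) = OR of negations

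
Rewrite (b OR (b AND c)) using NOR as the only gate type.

((b NOR ((b NOR b) NOR (c NOR c))) NOR (b NOR ((b NOR b) NOR (c NOR c))))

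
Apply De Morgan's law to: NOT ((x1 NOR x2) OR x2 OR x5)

NOT (x1 NOR x2) AND NOT x2 AND NOT x5
De Morgan's: NOT(OR of terms) = AND of negations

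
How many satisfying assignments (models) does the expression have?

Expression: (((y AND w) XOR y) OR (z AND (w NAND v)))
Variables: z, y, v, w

Satisfying assignments: (0,1,0,0), (0,1,1,0), (1,0,0,0), (1,0,0,1), (1,0,1,0), (1,1,0,0), (1,1,0,1), (1,1,1,0)
Count: 8 out of 16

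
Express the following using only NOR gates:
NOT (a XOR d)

(((((a NOR d) NOR (a NOR d)) NOR ((a NOR d) NOR (a NOR d))) NOR ((((a NOR a) NOR (d NOR d)) NOR ((a NOR a) NOR (d NOR d))) NOR (((a NOR a) NOR (d NOR d)) NOR ((a NOR a) NOR (d NOR d))))) NOR ((((a NOR d) NOR (a NOR d)) NOR ((a NOR d) NOR (a NOR d))) NOR ((((a NOR a) NOR (d NOR d)) NOR ((a NOR a) NOR (d NOR d))) NOR (((a NOR a) NOR (d NOR d)) NOR ((a NOR a) NOR (d NOR d))))))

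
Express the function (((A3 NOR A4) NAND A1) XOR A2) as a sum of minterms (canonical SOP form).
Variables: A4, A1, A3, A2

Σm(0, 2, 5, 6, 8, 10, 12, 14) = (NOT A4 AND NOT A1 AND NOT A3 AND NOT A2) OR (NOT A4 AND NOT A1 AND A3 AND NOT A2) OR (NOT A4 AND A1 AND NOT A3 AND A2) OR (NOT A4 AND A1 AND A3 AND NOT A2) OR (A4 AND NOT A1 AND NOT A3 AND NOT A2) OR (A4 AND NOT A1 AND A3 AND NOT A2) OR (A4 AND A1 AND NOT A3 AND NOT A2) OR (A4 AND A1 AND A3 AND NOT A2)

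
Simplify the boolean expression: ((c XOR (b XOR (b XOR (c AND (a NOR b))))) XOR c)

By XOR self-cancellation ((E XOR v) XOR v = E) then XOR self-cancellation ((E XOR v) XOR v = E):
= (c AND (a NOR b))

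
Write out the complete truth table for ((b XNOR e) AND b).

b | e | Output
--------------
0 | 0 | 0
0 | 1 | 0
1 | 0 | 0
1 | 1 | 1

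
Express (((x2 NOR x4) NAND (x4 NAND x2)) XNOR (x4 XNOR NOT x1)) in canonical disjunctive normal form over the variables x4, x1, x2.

(NOT x4 AND NOT x1 AND NOT x2) OR (NOT x4 AND x1 AND x2) OR (x4 AND NOT x1 AND NOT x2) OR (x4 AND NOT x1 AND x2)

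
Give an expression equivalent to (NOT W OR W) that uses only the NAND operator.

(((W NAND W) NAND (W NAND W)) NAND (W NAND W))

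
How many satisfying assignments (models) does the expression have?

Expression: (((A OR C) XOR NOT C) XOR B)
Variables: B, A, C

Satisfying assignments: (0,0,0), (0,0,1), (0,1,1), (1,1,0)
Count: 4 out of 8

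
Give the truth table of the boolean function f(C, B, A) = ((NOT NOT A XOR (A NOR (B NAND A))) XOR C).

C | B | A | Output
------------------
0 | 0 | 0 | 0
0 | 0 | 1 | 1
0 | 1 | 0 | 0
0 | 1 | 1 | 1
1 | 0 | 0 | 1
1 | 0 | 1 | 0
1 | 1 | 0 | 1
1 | 1 | 1 | 0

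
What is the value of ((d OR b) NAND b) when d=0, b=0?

Substituting: ((0 OR 0) NAND 0)
= 1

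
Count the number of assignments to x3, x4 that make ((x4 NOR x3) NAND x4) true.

Satisfying assignments: (0,0), (0,1), (1,0), (1,1)
Count: 4 out of 4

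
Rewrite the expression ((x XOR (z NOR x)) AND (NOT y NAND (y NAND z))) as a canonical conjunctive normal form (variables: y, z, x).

(y OR z OR x) AND (y OR z OR NOT x) AND (y OR NOT z OR x) AND (y OR NOT z OR NOT x) AND (NOT y OR NOT z OR x)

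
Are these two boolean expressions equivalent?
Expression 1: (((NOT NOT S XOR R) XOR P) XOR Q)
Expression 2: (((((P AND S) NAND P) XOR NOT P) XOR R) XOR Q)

No. Counterexample: with R=0, P=0, Q=0, S=1, Expression 1 = 1 but Expression 2 = 0.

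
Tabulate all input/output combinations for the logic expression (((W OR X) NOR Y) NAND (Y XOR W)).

Y | X | W | Output
------------------
0 | 0 | 0 | 1
0 | 0 | 1 | 1
0 | 1 | 0 | 1
0 | 1 | 1 | 1
1 | 0 | 0 | 1
1 | 0 | 1 | 1
1 | 1 | 0 | 1
1 | 1 | 1 | 1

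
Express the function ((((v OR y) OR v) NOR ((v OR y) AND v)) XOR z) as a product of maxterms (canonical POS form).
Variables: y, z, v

ΠM(1, 2, 4, 5) = (y OR z OR NOT v) AND (y OR NOT z OR v) AND (NOT y OR z OR v) AND (NOT y OR z OR NOT v)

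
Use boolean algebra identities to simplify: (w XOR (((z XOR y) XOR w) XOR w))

By XOR self-cancellation ((E XOR v) XOR v = E):
= ((z XOR y) XOR w)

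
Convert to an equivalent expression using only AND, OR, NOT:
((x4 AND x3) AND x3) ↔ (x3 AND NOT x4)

(((x4 AND x3) AND x3) AND (x3 AND NOT x4)) OR (NOT ((x4 AND x3) AND x3) AND NOT (x3 AND NOT x4))
(Biconditional = both true or both false)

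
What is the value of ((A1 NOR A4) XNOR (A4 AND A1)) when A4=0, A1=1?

Substituting: ((1 NOR 0) XNOR (0 AND 1))
= 1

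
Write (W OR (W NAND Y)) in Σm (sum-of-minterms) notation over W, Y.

Σm(0, 1, 2, 3) = (NOT W AND NOT Y) OR (NOT W AND Y) OR (W AND NOT Y) OR (W AND Y)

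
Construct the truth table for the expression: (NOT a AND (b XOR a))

b | a | Output
--------------
0 | 0 | 0
0 | 1 | 0
1 | 0 | 1
1 | 1 | 0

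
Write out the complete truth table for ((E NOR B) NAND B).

E | B | Output
--------------
0 | 0 | 1
0 | 1 | 1
1 | 0 | 1
1 | 1 | 1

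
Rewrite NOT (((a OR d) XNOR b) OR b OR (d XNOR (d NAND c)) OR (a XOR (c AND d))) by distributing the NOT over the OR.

NOT ((a OR d) XNOR b) AND NOT b AND NOT (d XNOR (d NAND c)) AND NOT (a XOR (c AND d))
De Morgan's: NOT(OR of terms) = AND of negations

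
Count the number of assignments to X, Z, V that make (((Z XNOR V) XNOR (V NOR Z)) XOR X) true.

Satisfying assignments: (0,0,0), (0,0,1), (0,1,0), (1,1,1)
Count: 4 out of 8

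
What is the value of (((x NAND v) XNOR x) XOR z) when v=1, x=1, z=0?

Substituting: (((1 NAND 1) XNOR 1) XOR 0)
= 0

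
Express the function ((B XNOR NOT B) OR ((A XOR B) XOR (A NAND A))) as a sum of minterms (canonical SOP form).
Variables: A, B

Σm(0, 2) = (NOT A AND NOT B) OR (A AND NOT B)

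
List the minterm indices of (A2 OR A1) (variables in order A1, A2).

Σm(1, 2, 3) = (NOT A1 AND A2) OR (A1 AND NOT A2) OR (A1 AND A2)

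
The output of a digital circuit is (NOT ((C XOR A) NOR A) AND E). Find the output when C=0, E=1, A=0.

Substituting: (NOT ((0 XOR 0) NOR 0) AND 1)
= 0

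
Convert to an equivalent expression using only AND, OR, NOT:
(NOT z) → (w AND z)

z OR (w AND z)
(Implication elimination: A → B = NOT A OR B)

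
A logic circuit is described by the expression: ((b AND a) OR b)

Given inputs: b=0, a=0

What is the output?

Substituting: ((0 AND 0) OR 0)
= 0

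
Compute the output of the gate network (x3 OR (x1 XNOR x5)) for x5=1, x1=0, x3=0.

Substituting: (0 OR (0 XNOR 1))
= 0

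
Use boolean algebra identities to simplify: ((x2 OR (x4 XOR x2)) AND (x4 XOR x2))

By absorption (E AND (E OR v) = E):
= (x4 XOR x2)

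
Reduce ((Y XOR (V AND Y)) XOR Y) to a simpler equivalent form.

By XOR self-cancellation ((E XOR v) XOR v = E):
= (V AND Y)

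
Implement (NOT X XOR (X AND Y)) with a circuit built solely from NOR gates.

(((((X NOR X) NOR ((X NOR X) NOR (Y NOR Y))) NOR ((X NOR X) NOR ((X NOR X) NOR (Y NOR Y)))) NOR (((X NOR X) NOR ((X NOR X) NOR (Y NOR Y))) NOR ((X NOR X) NOR ((X NOR X) NOR (Y NOR Y))))) NOR (((((X NOR X) NOR (X NOR X)) NOR (((X NOR X) NOR (Y NOR Y)) NOR ((X NOR X) NOR (Y NOR Y)))) NOR (((X NOR X) NOR (X NOR X)) NOR (((X NOR X) NOR (Y NOR Y)) NOR ((X NOR X) NOR (Y NOR Y))))) NOR ((((X NOR X) NOR (X NOR X)) NOR (((X NOR X) NOR (Y NOR Y)) NOR ((X NOR X) NOR (Y NOR Y)))) NOR (((X NOR X) NOR (X NOR X)) NOR (((X NOR X) NOR (Y NOR Y)) NOR ((X NOR X) NOR (Y NOR Y)))))))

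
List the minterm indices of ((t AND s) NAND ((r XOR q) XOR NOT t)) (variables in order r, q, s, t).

Σm(0, 1, 2, 3, 4, 5, 6, 8, 9, 10, 12, 13, 14, 15) = (NOT r AND NOT q AND NOT s AND NOT t) OR (NOT r AND NOT q AND NOT s AND t) OR (NOT r AND NOT q AND s AND NOT t) OR (NOT r AND NOT q AND s AND t) OR (NOT r AND q AND NOT s AND NOT t) OR (NOT r AND q AND NOT s AND t) OR (NOT r AND q AND s AND NOT t) OR (r AND NOT q AND NOT s AND NOT t) OR (r AND NOT q AND NOT s AND t) OR (r AND NOT q AND s AND NOT t) OR (r AND q AND NOT s AND NOT t) OR (r AND q AND NOT s AND t) OR (r AND q AND s AND NOT t) OR (r AND q AND s AND t)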